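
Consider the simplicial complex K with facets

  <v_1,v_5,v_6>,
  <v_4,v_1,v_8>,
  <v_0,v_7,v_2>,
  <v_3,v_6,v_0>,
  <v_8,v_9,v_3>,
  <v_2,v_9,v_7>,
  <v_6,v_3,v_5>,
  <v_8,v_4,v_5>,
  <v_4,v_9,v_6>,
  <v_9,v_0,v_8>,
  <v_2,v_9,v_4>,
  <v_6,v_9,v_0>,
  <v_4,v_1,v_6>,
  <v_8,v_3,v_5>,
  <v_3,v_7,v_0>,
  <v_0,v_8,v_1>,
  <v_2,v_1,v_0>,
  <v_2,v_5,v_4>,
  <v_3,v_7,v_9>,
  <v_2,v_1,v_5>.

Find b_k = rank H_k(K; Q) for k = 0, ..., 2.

b_0 = 1, b_1 = 1, b_2 = 0.

We work with the vertex ordering v_0 < v_1 < v_2 < v_3 < v_4 < v_5 < v_6 < v_7 < v_8 < v_9. The simplices of K, each written with vertices in increasing order, are:

  0-simplices (10): [v_0], [v_1], [v_2], [v_3], [v_4], [v_5], [v_6], [v_7], [v_8], [v_9]
  1-simplices (30): (30 of them)
  2-simplices (20): (20 of them)

so the chain groups are C_0 ≅ Z^10, C_1 ≅ Z^30, C_2 ≅ Z^20.

The boundary map ∂_1: C_1 → C_0 sends each edge [p,q] (with p < q) to q − p.
As a 10×30 matrix over Z this has rank 9, with invariant factors (1,1,1,1,1,1,1,1,1).

The boundary map ∂_2: C_2 → C_1 sends each 2-simplex [p,q,r] to [q,r] − [p,r] + [p,q]. For instance
  ∂[v_0,v_2,v_7] = [v_2,v_7] − [v_0,v_7] + [v_0,v_2],
  ∂[v_0,v_3,v_6] = [v_3,v_6] − [v_0,v_6] + [v_0,v_3].
The 30×20 boundary matrix has rank 20 and Smith normal form diag(1,1,1,1,1,1,1,1,1,1,1,1,1,1,1,1,1,1,1,2).

From H_k ≅ ker(∂_k) / im(∂_{k+1}) we obtain:

  H_0: rank C_0 − rank ∂_1 = 10 − 9 = 1, and the invariant factors of ∂_1 are all 1, so H_0 = Z.
  H_1: rank ker ∂_1 − rank ∂_2 = (30 − 9) − 20 = 1, and ∂_2 has invariant factor 2 > 1, so H_1 = Z ⊕ Z/2Z.
  H_2: rank ker ∂_2 − rank ∂_3 = (20 − 20) − 0 = 0, and there is no ∂_3, so H_2 = 0.

Hence the Betti numbers are b_0 = 1, b_1 = 1, b_2 = 0.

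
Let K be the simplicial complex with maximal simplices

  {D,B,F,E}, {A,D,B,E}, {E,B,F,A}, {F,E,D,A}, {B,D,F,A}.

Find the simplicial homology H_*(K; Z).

Take the total order A < B < D < E < F on the vertex set. Then K (dimension 3) consists of the simplices:

  0-simplices (5): A, B, D, E, F
  1-simplices (10): AB, AD, AE, AF, BD, BE, BF, DE, DF, EF
  2-simplices (10): ABD, ABE, ABF, ADE, ADF, AEF, BDE, BDF, BEF, DEF
  3-simplices (5): ABDE, ABDF, ABEF, ADEF, BDEF

so the chain groups are C_0 ≅ Z^5, C_1 ≅ Z^10, C_2 ≅ Z^10, C_3 ≅ Z^5.

Boundary ∂_1: C_1 → C_0 sends each edge [p,q] (with p < q) to q − p.
As a 5×10 matrix over Z this has rank 4, with invariant factors (1,1,1,1).

The boundary map ∂_2: C_2 → C_1 maps a triangle to the signed sum of its edges. For instance
  ∂ADE = DE − AE + AD,
  ∂ABE = BE − AE + AB.
The 10×10 boundary matrix has rank 6 and Smith normal form diag(1,1,1,1,1,1).

∂_3: C_3 → C_2 sends each 3-simplex σ to the alternating sum Σ_i (−1)^i (σ with its i-th vertex removed). For instance
  ∂ADEF = DEF − AEF + ADF − ADE,
  ∂ABDF = BDF − ADF + ABF − ABD.
As a 10×5 matrix over Z this has rank 4, with invariant factors (1,1,1,1).

Now H_k = ker ∂_k / im ∂_{k+1}, so:

  H_0: rank C_0 − rank ∂_1 = 5 − 4 = 1, and the invariant factors of ∂_1 are all 1, so H_0 = Z.
  H_1: rank ker ∂_1 − rank ∂_2 = (10 − 4) − 6 = 0, and the invariant factors of ∂_2 are all 1, so H_1 = 0.
  H_2: rank ker ∂_2 − rank ∂_3 = (10 − 6) − 4 = 0, and the invariant factors of ∂_3 are all 1, so H_2 = 0.
  H_3: rank ker ∂_3 − rank ∂_4 = (5 − 4) − 0 = 1, and there is no ∂_4, so H_3 = Z.

As a check, the Euler characteristic is 5 − 10 + 10 − 5 = 0, which agrees with 1 − 0 + 0 − 1 = 0.

H_0 = Z,  H_1 = 0,  H_2 = 0,  H_3 = Z.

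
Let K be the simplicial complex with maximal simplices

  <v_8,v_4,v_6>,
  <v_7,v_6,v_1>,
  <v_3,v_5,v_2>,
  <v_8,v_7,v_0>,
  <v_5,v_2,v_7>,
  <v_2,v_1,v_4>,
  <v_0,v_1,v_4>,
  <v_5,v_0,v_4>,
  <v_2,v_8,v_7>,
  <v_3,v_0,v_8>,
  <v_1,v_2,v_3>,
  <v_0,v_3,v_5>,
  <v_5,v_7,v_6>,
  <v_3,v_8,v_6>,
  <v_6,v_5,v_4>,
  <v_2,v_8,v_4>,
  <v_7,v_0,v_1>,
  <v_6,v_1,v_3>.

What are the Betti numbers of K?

Take the total order v_0 < v_1 < v_2 < v_3 < v_4 < v_5 < v_6 < v_7 < v_8 on the vertex set. Then K (dimension 2) consists of the simplices:

  0-simplices (9): [v_0], [v_1], [v_2], [v_3], [v_4], [v_5], [v_6], [v_7], [v_8]
  1-simplices (27): (27 of them)
  2-simplices (18): (18 of them)

Hence C_0 ≅ Z^9, C_1 ≅ Z^27, C_2 ≅ Z^18.

The boundary map ∂_1: C_1 → C_0 sends each edge [p,q] (with p < q) to q − p.
The 9×27 boundary matrix has rank 8 and Smith normal form diag(1,1,1,1,1,1,1,1).

Boundary ∂_2: C_2 → C_1 acts by ∂[p,q,r] = [q,r] − [p,r] + [p,q]. For instance
  ∂[v_0,v_3,v_8] = [v_3,v_8] − [v_0,v_8] + [v_0,v_3],
  ∂[v_4,v_5,v_6] = [v_5,v_6] − [v_4,v_6] + [v_4,v_5].
The resulting 27×18 matrix has rank 17, and its Smith normal form has invariant factors (1,1,1,1,1,1,1,1,1,1,1,1,1,1,1,1,1).

Computing H_k = (kernel of ∂_k) / (image of ∂_{k+1}):

  H_0: rank C_0 − rank ∂_1 = 9 − 8 = 1, and the invariant factors of ∂_1 are all 1, so H_0 ≅ Z.
  H_1: rank ker ∂_1 − rank ∂_2 = (27 − 8) − 17 = 2, and the invariant factors of ∂_2 are all 1, so H_1 ≅ Z^2.
  H_2: rank ker ∂_2 − rank ∂_3 = (18 − 17) − 0 = 1, and there is no ∂_3, so H_2 ≅ Z.

Hence the Betti numbers are b_0 = 1, b_1 = 2, b_2 = 1.

b_0 = 1, b_1 = 2, b_2 = 1.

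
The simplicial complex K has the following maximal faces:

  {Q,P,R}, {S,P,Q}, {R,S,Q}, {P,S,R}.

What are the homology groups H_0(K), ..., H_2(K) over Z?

K has 4 vertices, 6 edges, 4 triangles.
rank ∂_0 = 0, rank ∂_1 = 3 ⇒ b_0 = 4 − 0 − 3 = 1; all invariant factors of ∂_1 are 1 so no torsion. So H_0 = Z.
rank ∂_1 = 3, rank ∂_2 = 3 ⇒ b_1 = 6 − 3 − 3 = 0; all invariant factors of ∂_2 are 1 so no torsion. So H_1 = 0.
rank ∂_2 = 3, rank ∂_3 = 0 ⇒ b_2 = 4 − 3 − 0 = 1. So H_2 = Z.

H_0 ≅ Z,  H_1 = 0,  H_2 ≅ Z.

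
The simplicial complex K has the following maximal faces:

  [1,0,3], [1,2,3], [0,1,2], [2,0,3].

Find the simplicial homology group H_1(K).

H_1 ≅ 0.

Take the total order 0 < 1 < 2 < 3 on the vertex set. Then K (dimension 2) consists of the simplices:

  0-simplices (4): [0], [1], [2], [3]
  1-simplices (6): [0,1], [0,2], [0,3], [1,2], [1,3], [2,3]
  2-simplices (4): [0,1,2], [0,1,3], [0,2,3], [1,2,3]

giving chain groups C_0 ≅ Z^4, C_1 ≅ Z^6, C_2 ≅ Z^4.

Boundary ∂_1: C_1 → C_0 sends each edge [p,q] (with p < q) to q − p. For instance
  ∂[2,3] = [3] − [2].
The 4×6 boundary matrix has rank 3 and Smith normal form diag(1,1,1).

The boundary map ∂_2: C_2 → C_1 acts by ∂[p,q,r] = [q,r] − [p,r] + [p,q]. For instance
  ∂[1,2,3] = [2,3] − [1,3] + [1,2],
  ∂[0,1,3] = [1,3] − [0,3] + [0,1].
The resulting 6×4 matrix has rank 3, and its Smith normal form has invariant factors (1,1,1).

From H_k ≅ ker(∂_k) / im(∂_{k+1}) we obtain:

  H_1: rank ker ∂_1 − rank ∂_2 = (6 − 3) − 3 = 0, and the invariant factors of ∂_2 are all 1, so H_1 = 0.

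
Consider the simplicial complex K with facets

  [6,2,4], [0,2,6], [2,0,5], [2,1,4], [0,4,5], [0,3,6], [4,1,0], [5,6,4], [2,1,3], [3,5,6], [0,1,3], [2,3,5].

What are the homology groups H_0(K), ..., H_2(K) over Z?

H_0 ≅ Z,  H_1 ≅ Z/2,  H_2 = 0.

Take the total order 0 < 1 < 2 < 3 < 4 < 5 < 6 on the vertex set. Then K (dimension 2) consists of the simplices:

  0-simplices (7): [0], [1], [2], [3], [4], [5], [6]
  1-simplices (18): [0,1], [0,2], [0,3], [0,4], [0,5], [0,6], [1,2], [1,3], [1,4], [2,3], [2,4], [2,5], [2,6], [3,5], [3,6], [4,5], [4,6], [5,6]
  2-simplices (12): [0,1,3], [0,1,4], [0,2,5], [0,2,6], [0,3,6], [0,4,5], [1,2,3], [1,2,4], [2,3,5], [2,4,6], [3,5,6], [4,5,6]

so the chain groups are C_0 ≅ Z^7, C_1 ≅ Z^18, C_2 ≅ Z^12.

The boundary map ∂_1: C_1 → C_0 sends each edge [p,q] (with p < q) to q − p. For instance
  ∂[0,5] = [5] − [0].
As a 7×18 matrix over Z this has rank 6, with invariant factors (1,1,1,1,1,1).

The boundary map ∂_2: C_2 → C_1 sends each 2-simplex [p,q,r] to [q,r] − [p,r] + [p,q]. For instance
  ∂[0,4,5] = [4,5] − [0,5] + [0,4],
  ∂[2,3,5] = [3,5] − [2,5] + [2,3].
The resulting 18×12 matrix has rank 12, and its Smith normal form has invariant factors (1,1,1,1,1,1,1,1,1,1,1,2).

Reading off H_k = ker ∂_k / im ∂_{k+1}:

  H_0: rank C_0 − rank ∂_1 = 7 − 6 = 1, and the invariant factors of ∂_1 are all 1, so H_0 = Z.
  H_1: rank ker ∂_1 − rank ∂_2 = (18 − 6) − 12 = 0, and ∂_2 has invariant factor 2 > 1, so H_1 = Z/2.
  H_2: rank ker ∂_2 − rank ∂_3 = (12 − 12) − 0 = 0, and there is no ∂_3, so H_2 = 0.

(K is a triangulation of the real projective plane RP^2.)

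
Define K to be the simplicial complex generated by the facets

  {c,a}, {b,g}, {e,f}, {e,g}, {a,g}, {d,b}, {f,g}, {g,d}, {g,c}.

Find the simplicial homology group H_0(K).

Take the total order a < b < c < d < e < f < g on the vertex set. Then K (dimension 1) consists of the simplices:

  0-simplices (7): a, b, c, d, e, f, g
  1-simplices (9): ac, ag, bd, bg, cg, dg, ef, eg, fg

Hence C_0 ≅ Z^7, C_1 ≅ Z^9.

Boundary ∂_1: C_1 → C_0 sends each edge [p,q] (with p < q) to q − p. For instance
  ∂bg = g − b.
As a 7×9 matrix over Z this has rank 6, with invariant factors (1,1,1,1,1,1).

Reading off H_k = ker ∂_k / im ∂_{k+1}:

  H_0: rank C_0 − rank ∂_1 = 7 − 6 = 1, and the invariant factors of ∂_1 are all 1, so H_0 ≅ Z.

H_0 ≅ Z.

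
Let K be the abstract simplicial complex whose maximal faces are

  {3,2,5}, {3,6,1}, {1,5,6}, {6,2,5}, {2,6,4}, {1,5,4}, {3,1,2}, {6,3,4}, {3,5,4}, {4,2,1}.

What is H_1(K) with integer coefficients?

H_1 ≅ Z_2.

Fix the vertex order 1 < 2 < 3 < 4 < 5 < 6 and write every simplex with vertices in increasing order. Then dim K = 2 and the simplices of K are:

  0-simplices (6): [1], [2], [3], [4], [5], [6]
  1-simplices (15): [1,2], [1,3], [1,4], [1,5], [1,6], [2,3], [2,4], [2,5], [2,6], [3,4], [3,5], [3,6], [4,5], [4,6], [5,6]
  2-simplices (10): [1,2,3], [1,2,4], [1,3,6], [1,4,5], [1,5,6], [2,3,5], [2,4,6], [2,5,6], [3,4,5], [3,4,6]

Hence C_0 ≅ Z^6, C_1 ≅ Z^15, C_2 ≅ Z^10.

∂_1: C_1 → C_0 sends each edge [p,q] (with p < q) to q − p. For instance
  ∂[2,4] = [4] − [2].
As a 6×15 matrix over Z this has rank 5, with invariant factors (1,1,1,1,1).

∂_2: C_2 → C_1 sends each 2-simplex [p,q,r] to [q,r] − [p,r] + [p,q]. For instance
  ∂[2,4,6] = [4,6] − [2,6] + [2,4],
  ∂[3,4,5] = [4,5] − [3,5] + [3,4].
The 15×10 boundary matrix has rank 10 and Smith normal form diag(1,1,1,1,1,1,1,1,1,2).

Reading off H_k = ker ∂_k / im ∂_{k+1}:

  H_1: rank ker ∂_1 − rank ∂_2 = (15 − 5) − 10 = 0, and ∂_2 has invariant factor 2 > 1, so H_1 = Z_2.

(K is a triangulation of the real projective plane RP^2.)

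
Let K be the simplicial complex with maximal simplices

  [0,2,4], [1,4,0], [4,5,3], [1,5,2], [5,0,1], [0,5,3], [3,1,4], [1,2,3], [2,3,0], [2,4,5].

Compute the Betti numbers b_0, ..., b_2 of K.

b_0 = 1, b_1 = 0, b_2 = 0.

Fix the vertex order 0 < 1 < 2 < 3 < 4 < 5 and write every simplex with vertices in increasing order. Then dim K = 2 and the simplices of K are:

  0-simplices (6): [0], [1], [2], [3], [4], [5]
  1-simplices (15): [0,1], [0,2], [0,3], [0,4], [0,5], [1,2], [1,3], [1,4], [1,5], [2,3], [2,4], [2,5], [3,4], [3,5], [4,5]
  2-simplices (10): [0,1,4], [0,1,5], [0,2,3], [0,2,4], [0,3,5], [1,2,3], [1,2,5], [1,3,4], [2,4,5], [3,4,5]

so the chain groups are C_0 ≅ Z^6, C_1 ≅ Z^15, C_2 ≅ Z^10.

The boundary map ∂_1: C_1 → C_0 sends each edge [p,q] (with p < q) to q − p. For instance
  ∂[2,4] = [4] − [2].
As a 6×15 matrix over Z this has rank 5, with invariant factors (1,1,1,1,1).

Boundary ∂_2: C_2 → C_1 acts by ∂[p,q,r] = [q,r] − [p,r] + [p,q]. For instance
  ∂[2,4,5] = [4,5] − [2,5] + [2,4],
  ∂[0,1,4] = [1,4] − [0,4] + [0,1].
As a 15×10 matrix over Z this has rank 10, with invariant factors (1,1,1,1,1,1,1,1,1,2).

Computing H_k = (kernel of ∂_k) / (image of ∂_{k+1}):

  H_0: rank C_0 − rank ∂_1 = 6 − 5 = 1, and the invariant factors of ∂_1 are all 1, so H_0 = Z.
  H_1: rank ker ∂_1 − rank ∂_2 = (15 − 5) − 10 = 0, and ∂_2 has invariant factor 2 > 1, so H_1 = Z_2.
  H_2: rank ker ∂_2 − rank ∂_3 = (10 − 10) − 0 = 0, and there is no ∂_3, so H_2 = 0.

Hence the Betti numbers are b_0 = 1, b_1 = 0, b_2 = 0.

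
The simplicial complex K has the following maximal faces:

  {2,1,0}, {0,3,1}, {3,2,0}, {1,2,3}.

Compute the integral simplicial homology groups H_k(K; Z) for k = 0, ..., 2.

We work with the vertex ordering 0 < 1 < 2 < 3. The simplices of K, each written with vertices in increasing order, are:

  0-simplices (4): [0], [1], [2], [3]
  1-simplices (6): [0,1], [0,2], [0,3], [1,2], [1,3], [2,3]
  2-simplices (4): [0,1,2], [0,1,3], [0,2,3], [1,2,3]

so the chain groups are C_0 ≅ Z^4, C_1 ≅ Z^6, C_2 ≅ Z^4.

∂_1: C_1 → C_0 maps an edge to its endpoints' difference, ∂[p,q] = q − p. For instance
  ∂[0,3] = [3] − [0].
The resulting 4×6 matrix has rank 3, and its Smith normal form has invariant factors (1,1,1).

Boundary ∂_2: C_2 → C_1 acts by ∂[p,q,r] = [q,r] − [p,r] + [p,q]. For instance
  ∂[0,1,2] = [1,2] − [0,2] + [0,1],
  ∂[0,2,3] = [2,3] − [0,3] + [0,2].
As a 6×4 matrix over Z this has rank 3, with invariant factors (1,1,1).

Now H_k = ker ∂_k / im ∂_{k+1}, so:

  H_0: rank C_0 − rank ∂_1 = 4 − 3 = 1, and the invariant factors of ∂_1 are all 1, so H_0 = Z.
  H_1: rank ker ∂_1 − rank ∂_2 = (6 − 3) − 3 = 0, and the invariant factors of ∂_2 are all 1, so H_1 = 0.
  H_2: rank ker ∂_2 − rank ∂_3 = (4 − 3) − 0 = 1, and there is no ∂_3, so H_2 = Z.

As a check, the Euler characteristic is 4 − 6 + 4 = 2, which agrees with 1 − 0 + 1 = 2.

H_0 = Z,  H_1 = 0,  H_2 = Z.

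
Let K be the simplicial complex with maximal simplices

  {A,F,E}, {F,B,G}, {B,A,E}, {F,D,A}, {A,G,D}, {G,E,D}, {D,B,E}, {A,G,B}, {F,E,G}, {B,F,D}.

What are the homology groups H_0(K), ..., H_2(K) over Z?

Take the total order A < B < D < E < F < G on the vertex set. Then K (dimension 2) consists of the simplices:

  0-simplices (6): A, B, D, E, F, G
  1-simplices (15): AB, AD, AE, AF, AG, BD, BE, BF, BG, DE, DF, DG, EF, EG, FG
  2-simplices (10): ABE, ABG, ADF, ADG, AEF, BDE, BDF, BFG, DEG, EFG

giving chain groups C_0 ≅ Z^6, C_1 ≅ Z^15, C_2 ≅ Z^10.

The boundary map ∂_1: C_1 → C_0 sends each edge [p,q] (with p < q) to q − p. For instance
  ∂EF = F − E.
The 6×15 boundary matrix has rank 5 and Smith normal form diag(1,1,1,1,1).

Boundary ∂_2: C_2 → C_1 maps a triangle to the signed sum of its edges. For instance
  ∂BDF = DF − BF + BD,
  ∂ADF = DF − AF + AD.
The 15×10 boundary matrix has rank 10 and Smith normal form diag(1,1,1,1,1,1,1,1,1,2).

Reading off H_k = ker ∂_k / im ∂_{k+1}:

  H_0: rank C_0 − rank ∂_1 = 6 − 5 = 1, and the invariant factors of ∂_1 are all 1, so H_0 = Z.
  H_1: rank ker ∂_1 − rank ∂_2 = (15 − 5) − 10 = 0, and ∂_2 has invariant factor 2 > 1, so H_1 = Z_2.
  H_2: rank ker ∂_2 − rank ∂_3 = (10 − 10) − 0 = 0, and there is no ∂_3, so H_2 = 0.

As a check, the Euler characteristic is 6 − 15 + 10 = 1, which agrees with 1 − 0 + 0 = 1.
(K is a triangulation of the real projective plane RP^2.)

H_0 = Z,  H_1 = Z_2,  H_2 = 0.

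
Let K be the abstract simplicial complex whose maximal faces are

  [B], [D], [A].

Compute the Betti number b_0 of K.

b_0 = 3.

Fix the vertex order A < B < D and write every simplex with vertices in increasing order. Then dim K = 0 and the simplices of K are:

  0-simplices (3): A, B, D

so the chain groups are C_0 ≅ Z^3.

Computing H_k = (kernel of ∂_k) / (image of ∂_{k+1}):

  H_0: rank C_0 − rank ∂_1 = 3 − 0 = 3, and there is no ∂_1, so H_0 = Z^3.

Hence the Betti numbers are b_0 = 3.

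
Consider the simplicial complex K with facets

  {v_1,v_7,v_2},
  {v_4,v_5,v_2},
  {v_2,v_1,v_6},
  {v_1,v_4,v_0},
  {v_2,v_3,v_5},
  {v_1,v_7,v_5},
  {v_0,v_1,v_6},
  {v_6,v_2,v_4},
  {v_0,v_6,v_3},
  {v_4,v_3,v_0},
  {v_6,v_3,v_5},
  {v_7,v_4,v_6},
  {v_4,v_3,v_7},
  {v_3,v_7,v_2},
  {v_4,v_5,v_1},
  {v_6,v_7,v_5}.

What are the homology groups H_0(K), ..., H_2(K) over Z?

H_0 = Z,  H_1 = Z^2,  H_2 = Z.

We work with the vertex ordering v_0 < v_1 < v_2 < v_3 < v_4 < v_5 < v_6 < v_7. The simplices of K, each written with vertices in increasing order, are:

  0-simplices (8): [v_0], [v_1], [v_2], [v_3], [v_4], [v_5], [v_6], [v_7]
  1-simplices (24): (24 of them)
  2-simplices (16): (16 of them)

Hence C_0 ≅ Z^8, C_1 ≅ Z^24, C_2 ≅ Z^16.

∂_1: C_1 → C_0 is given by ∂[p,q] = [q] − [p]. For instance
  ∂[v_2,v_3] = [v_3] − [v_2].
The 8×24 boundary matrix has rank 7 and Smith normal form diag(1,1,1,1,1,1,1).

Boundary ∂_2: C_2 → C_1 maps a triangle to the signed sum of its edges. For instance
  ∂[v_3,v_4,v_7] = [v_4,v_7] − [v_3,v_7] + [v_3,v_4],
  ∂[v_1,v_4,v_5] = [v_4,v_5] − [v_1,v_5] + [v_1,v_4].
The 24×16 boundary matrix has rank 15 and Smith normal form diag(1,1,1,1,1,1,1,1,1,1,1,1,1,1,1).

From H_k ≅ ker(∂_k) / im(∂_{k+1}) we obtain:

  H_0: rank C_0 − rank ∂_1 = 8 − 7 = 1, and the invariant factors of ∂_1 are all 1, so H_0 ≅ Z.
  H_1: rank ker ∂_1 − rank ∂_2 = (24 − 7) − 15 = 2, and the invariant factors of ∂_2 are all 1, so H_1 ≅ Z^2.
  H_2: rank ker ∂_2 − rank ∂_3 = (16 − 15) − 0 = 1, and there is no ∂_3, so H_2 ≅ Z.

As a check, the Euler characteristic is 8 − 24 + 16 = 0, which agrees with 1 − 2 + 1 = 0.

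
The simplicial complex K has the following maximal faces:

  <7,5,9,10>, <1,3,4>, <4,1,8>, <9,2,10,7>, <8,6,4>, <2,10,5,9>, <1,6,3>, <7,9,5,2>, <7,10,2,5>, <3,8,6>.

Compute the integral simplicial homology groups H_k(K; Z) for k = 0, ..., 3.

H_0 ≅ Z^2,  H_1 ≅ Z,  H_2 = 0,  H_3 ≅ Z.

We work with the vertex ordering 1 < 2 < 3 < 4 < 5 < 6 < 7 < 8 < 9 < 10. The simplices of K, each written with vertices in increasing order, are:

  0-simplices (10): [1], [2], [3], [4], [5], [6], [7], [8], [9], [10]
  1-simplices (20): [1,3], [1,4], [1,6], [1,8], [2,5], [2,7], [2,9], [2,10], [3,4], [3,6], [3,8], [4,6], [4,8], [5,7], [5,9], [5,10], [6,8], [7,9], [7,10], [9,10]
  2-simplices (15): [1,3,4], [1,3,6], [1,4,8], [2,5,7], [2,5,9], [2,5,10], [2,7,9], [2,7,10], [2,9,10], [3,6,8], [4,6,8], [5,7,9], [5,7,10], [5,9,10], [7,9,10]
  3-simplices (5): [2,5,7,9], [2,5,7,10], [2,5,9,10], [2,7,9,10], [5,7,9,10]

giving chain groups C_0 ≅ Z^10, C_1 ≅ Z^20, C_2 ≅ Z^15, C_3 ≅ Z^5.

∂_1: C_1 → C_0 maps an edge to its endpoints' difference, ∂[p,q] = q − p.
The 10×20 boundary matrix has rank 8 and Smith normal form diag(1,1,1,1,1,1,1,1).

The boundary map ∂_2: C_2 → C_1 maps a triangle to the signed sum of its edges. For instance
  ∂[2,9,10] = [9,10] − [2,10] + [2,9],
  ∂[2,5,9] = [5,9] − [2,9] + [2,5].
The resulting 20×15 matrix has rank 11, and its Smith normal form has invariant factors (1,1,1,1,1,1,1,1,1,1,1).

The boundary map ∂_3: C_3 → C_2 sends each 3-simplex σ to the alternating sum Σ_i (−1)^i (σ with its i-th vertex removed). For instance
  ∂[2,5,7,10] = [5,7,10] − [2,7,10] + [2,5,10] − [2,5,7],
  ∂[2,5,7,9] = [5,7,9] − [2,7,9] + [2,5,9] − [2,5,7].
The resulting 15×5 matrix has rank 4, and its Smith normal form has invariant factors (1,1,1,1).

Now H_k = ker ∂_k / im ∂_{k+1}, so:

  H_0: rank C_0 − rank ∂_1 = 10 − 8 = 2, and the invariant factors of ∂_1 are all 1, so H_0 ≅ Z^2.
  H_1: rank ker ∂_1 − rank ∂_2 = (20 − 8) − 11 = 1, and the invariant factors of ∂_2 are all 1, so H_1 ≅ Z.
  H_2: rank ker ∂_2 − rank ∂_3 = (15 − 11) − 4 = 0, and the invariant factors of ∂_3 are all 1, so H_2 ≅ 0.
  H_3: rank ker ∂_3 − rank ∂_4 = (5 − 4) − 0 = 1, and there is no ∂_4, so H_3 ≅ Z.

As a check, the Euler characteristic is 10 − 20 + 15 − 5 = 0, which agrees with 2 − 1 + 0 − 1 = 0.
(K is a triangulation of the disjoint union of the 3-sphere S^3 and the Möbius band.)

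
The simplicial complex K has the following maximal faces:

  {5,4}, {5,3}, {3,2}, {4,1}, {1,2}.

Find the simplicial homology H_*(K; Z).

We work with the vertex ordering 1 < 2 < 3 < 4 < 5. The simplices of K, each written with vertices in increasing order, are:

  0-simplices (5): [1], [2], [3], [4], [5]
  1-simplices (5): [1,2], [1,4], [2,3], [3,5], [4,5]

so the chain groups are C_0 ≅ Z^5, C_1 ≅ Z^5.

Boundary ∂_1: C_1 → C_0 maps an edge to its endpoints' difference, ∂[p,q] = q − p. For instance
  ∂[2,3] = [3] − [2].
As a 5×5 matrix over Z this has rank 4, with invariant factors (1,1,1,1).

From H_k ≅ ker(∂_k) / im(∂_{k+1}) we obtain:

  H_0: rank C_0 − rank ∂_1 = 5 − 4 = 1, and the invariant factors of ∂_1 are all 1, so H_0 = Z.
  H_1: rank ker ∂_1 − rank ∂_2 = (5 − 4) − 0 = 1, and there is no ∂_2, so H_1 = Z.

H_0 ≅ Z,  H_1 ≅ Z.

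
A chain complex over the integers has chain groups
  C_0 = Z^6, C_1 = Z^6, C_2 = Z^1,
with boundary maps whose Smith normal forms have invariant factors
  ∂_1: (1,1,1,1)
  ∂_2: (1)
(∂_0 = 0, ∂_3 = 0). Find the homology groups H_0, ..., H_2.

H_0: b_0 = 6 − 0 − 4 = 2; torsion from ∂_1 factors > 1: none. So H_0 = Z^2.
H_1: b_1 = 6 − 4 − 1 = 1; torsion from ∂_2 factors > 1: none. So H_1 = Z.
H_2: b_2 = 1 − 1 − 0 = 0; torsion from ∂_3 factors > 1: none. So H_2 = 0.

H_0 = Z^2,  H_1 = Z,  H_2 = 0.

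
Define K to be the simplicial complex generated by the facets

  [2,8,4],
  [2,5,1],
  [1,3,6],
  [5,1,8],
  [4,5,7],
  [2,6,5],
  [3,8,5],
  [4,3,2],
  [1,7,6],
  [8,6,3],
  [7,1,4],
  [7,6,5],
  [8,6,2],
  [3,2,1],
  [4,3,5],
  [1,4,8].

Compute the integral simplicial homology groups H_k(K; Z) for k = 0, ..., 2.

H_0 = Z,  H_1 = Z^2,  H_2 = Z.

K has 8 vertices, 24 edges, 16 triangles.
rank ∂_0 = 0, rank ∂_1 = 7 ⇒ b_0 = 8 − 0 − 7 = 1; all invariant factors of ∂_1 are 1 so no torsion. So H_0 = Z.
rank ∂_1 = 7, rank ∂_2 = 15 ⇒ b_1 = 24 − 7 − 15 = 2; all invariant factors of ∂_2 are 1 so no torsion. So H_1 = Z^2.
rank ∂_2 = 15, rank ∂_3 = 0 ⇒ b_2 = 16 − 15 − 0 = 1. So H_2 = Z.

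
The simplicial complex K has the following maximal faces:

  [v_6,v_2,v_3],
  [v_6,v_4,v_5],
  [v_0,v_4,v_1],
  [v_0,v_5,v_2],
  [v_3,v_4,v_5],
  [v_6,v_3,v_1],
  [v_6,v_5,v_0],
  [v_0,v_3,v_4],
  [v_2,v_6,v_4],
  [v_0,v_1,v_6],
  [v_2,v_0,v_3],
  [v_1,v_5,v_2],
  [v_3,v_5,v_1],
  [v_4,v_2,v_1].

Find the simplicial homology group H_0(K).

H_0 ≅ Z.

Take the total order v_0 < v_1 < v_2 < v_3 < v_4 < v_5 < v_6 on the vertex set. Then K (dimension 2) consists of the simplices:

  0-simplices (7): [v_0], [v_1], [v_2], [v_3], [v_4], [v_5], [v_6]
  1-simplices (21): (21 of them)
  2-simplices (14): (14 of them)

giving chain groups C_0 ≅ Z^7, C_1 ≅ Z^21, C_2 ≅ Z^14.

The boundary map ∂_1: C_1 → C_0 is given by ∂[p,q] = [q] − [p]. For instance
  ∂[v_1,v_4] = [v_4] − [v_1].
This gives a 7×21 integer matrix of rank 6; reducing to Smith normal form yields diagonal entries (1,1,1,1,1,1).

Boundary ∂_2: C_2 → C_1 maps a triangle to the signed sum of its edges. For instance
  ∂[v_1,v_2,v_4] = [v_2,v_4] − [v_1,v_4] + [v_1,v_2],
  ∂[v_0,v_5,v_6] = [v_5,v_6] − [v_0,v_6] + [v_0,v_5].
The 21×14 boundary matrix has rank 13 and Smith normal form diag(1,1,1,1,1,1,1,1,1,1,1,1,1).

Reading off H_k = ker ∂_k / im ∂_{k+1}:

  H_0: rank C_0 − rank ∂_1 = 7 − 6 = 1, and the invariant factors of ∂_1 are all 1, so H_0 ≅ Z.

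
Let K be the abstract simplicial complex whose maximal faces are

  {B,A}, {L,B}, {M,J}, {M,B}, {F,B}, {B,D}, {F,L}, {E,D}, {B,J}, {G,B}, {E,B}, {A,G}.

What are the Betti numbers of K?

b_0 = 1, b_1 = 4.

Fix the vertex order A < B < D < E < F < G < J < L < M and write every simplex with vertices in increasing order. Then dim K = 1 and the simplices of K are:

  0-simplices (9): A, B, D, E, F, G, J, L, M
  1-simplices (12): AB, AG, BD, BE, BF, BG, BJ, BL, BM, DE, FL, JM

giving chain groups C_0 ≅ Z^9, C_1 ≅ Z^12.

Boundary ∂_1: C_1 → C_0 maps an edge to its endpoints' difference, ∂[p,q] = q − p. For instance
  ∂BL = L − B.
The 9×12 boundary matrix has rank 8 and Smith normal form diag(1,1,1,1,1,1,1,1).

Computing H_k = (kernel of ∂_k) / (image of ∂_{k+1}):

  H_0: rank C_0 − rank ∂_1 = 9 − 8 = 1, and the invariant factors of ∂_1 are all 1, so H_0 ≅ Z.
  H_1: rank ker ∂_1 − rank ∂_2 = (12 − 8) − 0 = 4, and there is no ∂_2, so H_1 ≅ Z^4.

Hence the Betti numbers are b_0 = 1, b_1 = 4.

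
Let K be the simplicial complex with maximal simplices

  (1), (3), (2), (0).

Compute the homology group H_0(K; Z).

We work with the vertex ordering 0 < 1 < 2 < 3. The simplices of K, each written with vertices in increasing order, are:

  0-simplices (4): [0], [1], [2], [3]

so the chain groups are C_0 ≅ Z^4.

Now H_k = ker ∂_k / im ∂_{k+1}, so:

  H_0: rank C_0 − rank ∂_1 = 4 − 0 = 4, and there is no ∂_1, so H_0 ≅ Z^4.

(K is a triangulation of a set of 4 points.)

H_0 = Z^4.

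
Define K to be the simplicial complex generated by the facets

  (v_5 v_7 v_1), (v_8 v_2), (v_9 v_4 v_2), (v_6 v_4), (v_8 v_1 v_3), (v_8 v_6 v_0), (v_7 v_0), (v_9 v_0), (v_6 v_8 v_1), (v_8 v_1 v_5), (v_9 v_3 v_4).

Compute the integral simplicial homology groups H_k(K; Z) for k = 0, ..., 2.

K has 10 vertices, 20 edges, 7 triangles.
rank ∂_0 = 0, rank ∂_1 = 9 ⇒ b_0 = 10 − 0 − 9 = 1; all invariant factors of ∂_1 are 1 so no torsion. So H_0 ≅ Z.
rank ∂_1 = 9, rank ∂_2 = 7 ⇒ b_1 = 20 − 9 − 7 = 4; all invariant factors of ∂_2 are 1 so no torsion. So H_1 ≅ Z^4.
rank ∂_2 = 7, rank ∂_3 = 0 ⇒ b_2 = 7 − 7 − 0 = 0. So H_2 ≅ 0.

H_0 = Z,  H_1 = Z^4,  H_2 = 0.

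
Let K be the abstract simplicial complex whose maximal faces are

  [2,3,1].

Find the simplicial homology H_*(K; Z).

H_0 = Z,  H_1 = 0,  H_2 = 0.

We work with the vertex ordering 1 < 2 < 3. The simplices of K, each written with vertices in increasing order, are:

  0-simplices (3): [1], [2], [3]
  1-simplices (3): [1,2], [1,3], [2,3]
  2-simplices (1): [1,2,3]

so the chain groups are C_0 ≅ Z^3, C_1 ≅ Z^3, C_2 ≅ Z^1.

∂_1: C_1 → C_0 maps an edge to its endpoints' difference, ∂[p,q] = q − p. For instance
  ∂[2,3] = [3] − [2].
As a 3×3 matrix over Z this has rank 2, with invariant factors (1,1).

The boundary map ∂_2: C_2 → C_1 maps a triangle to the signed sum of its edges. For instance
  ∂[1,2,3] = [2,3] − [1,3] + [1,2].
As a 3×1 matrix over Z this has rank 1, with invariant factors (1).

Now H_k = ker ∂_k / im ∂_{k+1}, so:

  H_0: rank C_0 − rank ∂_1 = 3 − 2 = 1, and the invariant factors of ∂_1 are all 1, so H_0 ≅ Z.
  H_1: rank ker ∂_1 − rank ∂_2 = (3 − 2) − 1 = 0, and the invariant factors of ∂_2 are all 1, so H_1 ≅ 0.
  H_2: rank ker ∂_2 − rank ∂_3 = (1 − 1) − 0 = 0, and there is no ∂_3, so H_2 ≅ 0.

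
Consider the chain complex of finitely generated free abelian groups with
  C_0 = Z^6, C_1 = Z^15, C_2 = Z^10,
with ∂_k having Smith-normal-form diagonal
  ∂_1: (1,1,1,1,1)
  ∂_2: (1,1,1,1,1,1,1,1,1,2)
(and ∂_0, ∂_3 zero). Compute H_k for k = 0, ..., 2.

H_0: b_0 = 6 − 0 − 5 = 1; torsion from ∂_1 factors > 1: none. So H_0 = Z.
H_1: b_1 = 15 − 5 − 10 = 0; torsion from ∂_2 factors > 1: [2]. So H_1 = Z/2Z.
H_2: b_2 = 10 − 10 − 0 = 0; torsion from ∂_3 factors > 1: none. So H_2 = 0.

H_0 = Z,  H_1 = Z/2Z,  H_2 = 0.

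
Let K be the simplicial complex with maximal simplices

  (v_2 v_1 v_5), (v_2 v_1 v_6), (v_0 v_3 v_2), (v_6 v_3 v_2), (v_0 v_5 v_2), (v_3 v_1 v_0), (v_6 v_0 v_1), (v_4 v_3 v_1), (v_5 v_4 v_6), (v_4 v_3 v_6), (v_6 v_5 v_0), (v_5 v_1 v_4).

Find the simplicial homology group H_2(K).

H_2 ≅ 0.

Order the vertices as v_0 < v_1 < v_2 < v_3 < v_4 < v_5 < v_6. Listing each simplex with vertices in this order, K has dimension 2 with simplices:

  0-simplices (7): [v_0], [v_1], [v_2], [v_3], [v_4], [v_5], [v_6]
  1-simplices (18): (18 of them)
  2-simplices (12): (12 of them)

so the chain groups are C_0 ≅ Z^7, C_1 ≅ Z^18, C_2 ≅ Z^12.

Boundary ∂_1: C_1 → C_0 maps an edge to its endpoints' difference, ∂[p,q] = q − p. For instance
  ∂[v_0,v_5] = [v_5] − [v_0].
The resulting 7×18 matrix has rank 6, and its Smith normal form has invariant factors (1,1,1,1,1,1).

∂_2: C_2 → C_1 acts by ∂[p,q,r] = [q,r] − [p,r] + [p,q]. For instance
  ∂[v_1,v_2,v_5] = [v_2,v_5] − [v_1,v_5] + [v_1,v_2],
  ∂[v_0,v_2,v_5] = [v_2,v_5] − [v_0,v_5] + [v_0,v_2].
The 18×12 boundary matrix has rank 12 and Smith normal form diag(1,1,1,1,1,1,1,1,1,1,1,2).

Reading off H_k = ker ∂_k / im ∂_{k+1}:

  H_2: rank ker ∂_2 − rank ∂_3 = (12 − 12) − 0 = 0, and there is no ∂_3, so H_2 ≅ 0.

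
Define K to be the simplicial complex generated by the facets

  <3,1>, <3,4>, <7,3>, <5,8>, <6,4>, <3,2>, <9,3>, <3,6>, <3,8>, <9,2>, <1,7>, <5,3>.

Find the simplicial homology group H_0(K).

H_0 = Z.

Fix the vertex order 1 < 2 < 3 < 4 < 5 < 6 < 7 < 8 < 9 and write every simplex with vertices in increasing order. Then dim K = 1 and the simplices of K are:

  0-simplices (9): [1], [2], [3], [4], [5], [6], [7], [8], [9]
  1-simplices (12): [1,3], [1,7], [2,3], [2,9], [3,4], [3,5], [3,6], [3,7], [3,8], [3,9], [4,6], [5,8]

so the chain groups are C_0 ≅ Z^9, C_1 ≅ Z^12.

The boundary map ∂_1: C_1 → C_0 sends each edge [p,q] (with p < q) to q − p. For instance
  ∂[2,9] = [9] − [2].
The resulting 9×12 matrix has rank 8, and its Smith normal form has invariant factors (1,1,1,1,1,1,1,1).

From H_k ≅ ker(∂_k) / im(∂_{k+1}) we obtain:

  H_0: rank C_0 − rank ∂_1 = 9 − 8 = 1, and the invariant factors of ∂_1 are all 1, so H_0 ≅ Z.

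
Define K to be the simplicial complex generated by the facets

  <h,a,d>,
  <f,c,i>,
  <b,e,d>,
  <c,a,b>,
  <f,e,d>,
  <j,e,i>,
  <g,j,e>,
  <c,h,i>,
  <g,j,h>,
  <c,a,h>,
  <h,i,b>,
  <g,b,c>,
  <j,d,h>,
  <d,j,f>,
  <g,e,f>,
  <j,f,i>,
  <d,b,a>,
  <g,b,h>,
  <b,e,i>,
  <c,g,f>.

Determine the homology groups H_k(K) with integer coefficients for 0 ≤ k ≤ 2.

H_0 = Z,  H_1 = Z ⊕ Z/2,  H_2 = 0.

Fix the vertex order a < b < c < d < e < f < g < h < i < j and write every simplex with vertices in increasing order. Then dim K = 2 and the simplices of K are:

  0-simplices (10): a, b, c, d, e, f, g, h, i, j
  1-simplices (30): ab, ac, ad, ah, bc, bd, be, bg, bh, bi, cf, cg, ch, ci, de, df, dh, dj, ef, eg, ei, ej, fg, fi, fj, gh, gj, hi, hj, ij
  2-simplices (20): abc, abd, ach, adh, bcg, bde, bei, bgh, bhi, cfg, cfi, chi, def, dfj, dhj, efg, egj, eij, fij, ghj

Hence C_0 ≅ Z^10, C_1 ≅ Z^30, C_2 ≅ Z^20.

The boundary map ∂_1: C_1 → C_0 sends each edge [p,q] (with p < q) to q − p. For instance
  ∂gj = j − g.
The resulting 10×30 matrix has rank 9, and its Smith normal form has invariant factors (1,1,1,1,1,1,1,1,1).

The boundary map ∂_2: C_2 → C_1 sends each 2-simplex [p,q,r] to [q,r] − [p,r] + [p,q]. For instance
  ∂dhj = hj − dj + dh,
  ∂bde = de − be + bd.
This gives a 30×20 integer matrix of rank 20; reducing to Smith normal form yields diagonal entries (1,1,1,1,1,1,1,1,1,1,1,1,1,1,1,1,1,1,1,2).

Computing H_k = (kernel of ∂_k) / (image of ∂_{k+1}):

  H_0: rank C_0 − rank ∂_1 = 10 − 9 = 1, and the invariant factors of ∂_1 are all 1, so H_0 = Z.
  H_1: rank ker ∂_1 − rank ∂_2 = (30 − 9) − 20 = 1, and ∂_2 has invariant factor 2 > 1, so H_1 = Z ⊕ Z/2.
  H_2: rank ker ∂_2 − rank ∂_3 = (20 − 20) − 0 = 0, and there is no ∂_3, so H_2 = 0.

(K is a triangulation of the Klein bottle.)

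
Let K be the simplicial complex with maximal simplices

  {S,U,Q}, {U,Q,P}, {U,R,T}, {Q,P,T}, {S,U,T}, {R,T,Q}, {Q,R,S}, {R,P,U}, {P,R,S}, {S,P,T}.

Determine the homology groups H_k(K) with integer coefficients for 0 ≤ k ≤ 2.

H_0 ≅ Z,  H_1 ≅ Z_2,  H_2 = 0.

We work with the vertex ordering P < Q < R < S < T < U. The simplices of K, each written with vertices in increasing order, are:

  0-simplices (6): P, Q, R, S, T, U
  1-simplices (15): PQ, PR, PS, PT, PU, QR, QS, QT, QU, RS, RT, RU, ST, SU, TU
  2-simplices (10): PQT, PQU, PRS, PRU, PST, QRS, QRT, QSU, RTU, STU

giving chain groups C_0 ≅ Z^6, C_1 ≅ Z^15, C_2 ≅ Z^10.

The boundary map ∂_1: C_1 → C_0 is given by ∂[p,q] = [q] − [p]. For instance
  ∂PQ = Q − P.
This gives a 6×15 integer matrix of rank 5; reducing to Smith normal form yields diagonal entries (1,1,1,1,1).

∂_2: C_2 → C_1 maps a triangle to the signed sum of its edges. For instance
  ∂STU = TU − SU + ST,
  ∂QRT = RT − QT + QR.
The resulting 15×10 matrix has rank 10, and its Smith normal form has invariant factors (1,1,1,1,1,1,1,1,1,2).

Now H_k = ker ∂_k / im ∂_{k+1}, so:

  H_0: rank C_0 − rank ∂_1 = 6 − 5 = 1, and the invariant factors of ∂_1 are all 1, so H_0 ≅ Z.
  H_1: rank ker ∂_1 − rank ∂_2 = (15 − 5) − 10 = 0, and ∂_2 has invariant factor 2 > 1, so H_1 ≅ Z_2.
  H_2: rank ker ∂_2 − rank ∂_3 = (10 − 10) − 0 = 0, and there is no ∂_3, so H_2 ≅ 0.

(K is a triangulation of the real projective plane RP^2.)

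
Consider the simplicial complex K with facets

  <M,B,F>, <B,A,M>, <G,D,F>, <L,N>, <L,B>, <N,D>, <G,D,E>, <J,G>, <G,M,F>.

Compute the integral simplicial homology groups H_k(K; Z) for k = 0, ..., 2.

Fix the vertex order A < B < D < E < F < G < J < L < M < N and write every simplex with vertices in increasing order. Then dim K = 2 and the simplices of K are:

  0-simplices (10): A, B, D, E, F, G, J, L, M, N
  1-simplices (15): AB, AM, BF, BL, BM, DE, DF, DG, DN, EG, FG, FM, GJ, GM, LN
  2-simplices (5): ABM, BFM, DEG, DFG, FGM

giving chain groups C_0 ≅ Z^10, C_1 ≅ Z^15, C_2 ≅ Z^5.

∂_1: C_1 → C_0 is given by ∂[p,q] = [q] − [p].
As a 10×15 matrix over Z this has rank 9, with invariant factors (1,1,1,1,1,1,1,1,1).

The boundary map ∂_2: C_2 → C_1 maps a triangle to the signed sum of its edges. For instance
  ∂DEG = EG − DG + DE,
  ∂DFG = FG − DG + DF.
The 15×5 boundary matrix has rank 5 and Smith normal form diag(1,1,1,1,1).

Reading off H_k = ker ∂_k / im ∂_{k+1}:

  H_0: rank C_0 − rank ∂_1 = 10 − 9 = 1, and the invariant factors of ∂_1 are all 1, so H_0 ≅ Z.
  H_1: rank ker ∂_1 − rank ∂_2 = (15 − 9) − 5 = 1, and the invariant factors of ∂_2 are all 1, so H_1 ≅ Z.
  H_2: rank ker ∂_2 − rank ∂_3 = (5 − 5) − 0 = 0, and there is no ∂_3, so H_2 ≅ 0.

H_0 = Z,  H_1 = Z,  H_2 = 0.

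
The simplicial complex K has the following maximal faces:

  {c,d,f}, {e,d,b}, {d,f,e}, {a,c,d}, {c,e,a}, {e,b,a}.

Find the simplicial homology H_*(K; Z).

K has 6 vertices, 12 edges, 6 triangles.
rank ∂_0 = 0, rank ∂_1 = 5 ⇒ b_0 = 6 − 0 − 5 = 1; all invariant factors of ∂_1 are 1 so no torsion. So H_0 ≅ Z.
rank ∂_1 = 5, rank ∂_2 = 6 ⇒ b_1 = 12 − 5 − 6 = 1; all invariant factors of ∂_2 are 1 so no torsion. So H_1 ≅ Z.
rank ∂_2 = 6, rank ∂_3 = 0 ⇒ b_2 = 6 − 6 − 0 = 0. So H_2 ≅ 0.

H_0 ≅ Z,  H_1 ≅ Z,  H_2 = 0.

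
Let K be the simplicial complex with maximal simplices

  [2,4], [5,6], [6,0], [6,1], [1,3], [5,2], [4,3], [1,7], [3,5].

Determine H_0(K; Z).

H_0 = Z.

K has 8 vertices, 9 edges.
rank ∂_0 = 0, rank ∂_1 = 7 ⇒ b_0 = 8 − 0 − 7 = 1; all invariant factors of ∂_1 are 1 so no torsion. So H_0 = Z.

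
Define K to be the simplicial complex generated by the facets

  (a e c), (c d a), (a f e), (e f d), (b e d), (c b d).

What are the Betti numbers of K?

Order the vertices as a < b < c < d < e < f. Listing each simplex with vertices in this order, K has dimension 2 with simplices:

  0-simplices (6): a, b, c, d, e, f
  1-simplices (12): ac, ad, ae, af, bc, bd, be, cd, ce, de, df, ef
  2-simplices (6): acd, ace, aef, bcd, bde, def

Hence C_0 ≅ Z^6, C_1 ≅ Z^12, C_2 ≅ Z^6.

Boundary ∂_1: C_1 → C_0 maps an edge to its endpoints' difference, ∂[p,q] = q − p.
The 6×12 boundary matrix has rank 5 and Smith normal form diag(1,1,1,1,1).

The boundary map ∂_2: C_2 → C_1 sends each 2-simplex [p,q,r] to [q,r] − [p,r] + [p,q]. For instance
  ∂bde = de − be + bd,
  ∂aef = ef − af + ae.
The 12×6 boundary matrix has rank 6 and Smith normal form diag(1,1,1,1,1,1).

Reading off H_k = ker ∂_k / im ∂_{k+1}:

  H_0: rank C_0 − rank ∂_1 = 6 − 5 = 1, and the invariant factors of ∂_1 are all 1, so H_0 ≅ Z.
  H_1: rank ker ∂_1 − rank ∂_2 = (12 − 5) − 6 = 1, and the invariant factors of ∂_2 are all 1, so H_1 ≅ Z.
  H_2: rank ker ∂_2 − rank ∂_3 = (6 − 6) − 0 = 0, and there is no ∂_3, so H_2 ≅ 0.

Hence the Betti numbers are b_0 = 1, b_1 = 1, b_2 = 0.

b_0 = 1, b_1 = 1, b_2 = 0.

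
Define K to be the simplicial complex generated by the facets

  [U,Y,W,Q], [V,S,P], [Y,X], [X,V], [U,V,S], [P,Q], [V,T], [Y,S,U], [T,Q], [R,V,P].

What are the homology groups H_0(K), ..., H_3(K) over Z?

H_0 = Z,  H_1 = Z^3,  H_2 = 0,  H_3 = 0.

Fix the vertex order P < Q < R < S < T < U < V < W < X < Y and write every simplex with vertices in increasing order. Then dim K = 3 and the simplices of K are:

  0-simplices (10): P, Q, R, S, T, U, V, W, X, Y
  1-simplices (19): PQ, PR, PS, PV, QT, QU, QW, QY, RV, SU, SV, SY, TV, UV, UW, UY, VX, WY, XY
  2-simplices (8): PRV, PSV, QUW, QUY, QWY, SUV, SUY, UWY
  3-simplices (1): QUWY

Hence C_0 ≅ Z^10, C_1 ≅ Z^19, C_2 ≅ Z^8, C_3 ≅ Z^1.

∂_1: C_1 → C_0 maps an edge to its endpoints' difference, ∂[p,q] = q − p. For instance
  ∂PS = S − P.
This gives a 10×19 integer matrix of rank 9; reducing to Smith normal form yields diagonal entries (1,1,1,1,1,1,1,1,1).

The boundary map ∂_2: C_2 → C_1 sends each 2-simplex [p,q,r] to [q,r] − [p,r] + [p,q]. For instance
  ∂UWY = WY − UY + UW,
  ∂PRV = RV − PV + PR.
The 19×8 boundary matrix has rank 7 and Smith normal form diag(1,1,1,1,1,1,1).

∂_3: C_3 → C_2 sends each 3-simplex σ to the alternating sum Σ_i (−1)^i (σ with its i-th vertex removed). For instance
  ∂QUWY = UWY − QWY + QUY − QUW.
The 8×1 boundary matrix has rank 1 and Smith normal form diag(1).

Reading off H_k = ker ∂_k / im ∂_{k+1}:

  H_0: rank C_0 − rank ∂_1 = 10 − 9 = 1, and the invariant factors of ∂_1 are all 1, so H_0 = Z.
  H_1: rank ker ∂_1 − rank ∂_2 = (19 − 9) − 7 = 3, and the invariant factors of ∂_2 are all 1, so H_1 = Z^3.
  H_2: rank ker ∂_2 − rank ∂_3 = (8 − 7) − 1 = 0, and the invariant factors of ∂_3 are all 1, so H_2 = 0.
  H_3: rank ker ∂_3 − rank ∂_4 = (1 − 1) − 0 = 0, and there is no ∂_4, so H_3 = 0.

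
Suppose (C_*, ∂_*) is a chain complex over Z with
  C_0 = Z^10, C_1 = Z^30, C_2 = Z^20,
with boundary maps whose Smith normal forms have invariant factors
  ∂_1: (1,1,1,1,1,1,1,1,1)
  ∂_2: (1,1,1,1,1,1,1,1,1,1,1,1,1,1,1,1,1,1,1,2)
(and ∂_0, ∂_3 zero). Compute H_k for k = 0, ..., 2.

H_0 = Z,  H_1 = Z ⊕ Z/2,  H_2 = 0.

H_0: b_0 = 10 − 0 − 9 = 1; torsion from ∂_1 factors > 1: none. So H_0 = Z.
H_1: b_1 = 30 − 9 − 20 = 1; torsion from ∂_2 factors > 1: [2]. So H_1 = Z ⊕ Z/2.
H_2: b_2 = 20 − 20 − 0 = 0; torsion from ∂_3 factors > 1: none. So H_2 = 0.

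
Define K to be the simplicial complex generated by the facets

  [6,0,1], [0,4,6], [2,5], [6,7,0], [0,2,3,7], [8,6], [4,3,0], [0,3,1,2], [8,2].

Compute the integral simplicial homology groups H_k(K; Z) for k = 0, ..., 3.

H_0 ≅ Z,  H_1 ≅ Z,  H_2 = 0,  H_3 = 0.

We work with the vertex ordering 0 < 1 < 2 < 3 < 4 < 5 < 6 < 7 < 8. The simplices of K, each written with vertices in increasing order, are:

  0-simplices (9): [0], [1], [2], [3], [4], [5], [6], [7], [8]
  1-simplices (18): [0,1], [0,2], [0,3], [0,4], [0,6], [0,7], [1,2], [1,3], [1,6], [2,3], [2,5], [2,7], [2,8], [3,4], [3,7], [4,6], [6,7], [6,8]
  2-simplices (11): [0,1,2], [0,1,3], [0,1,6], [0,2,3], [0,2,7], [0,3,4], [0,3,7], [0,4,6], [0,6,7], [1,2,3], [2,3,7]
  3-simplices (2): [0,1,2,3], [0,2,3,7]

Hence C_0 ≅ Z^9, C_1 ≅ Z^18, C_2 ≅ Z^11, C_3 ≅ Z^2.

Boundary ∂_1: C_1 → C_0 sends each edge [p,q] (with p < q) to q − p. For instance
  ∂[2,8] = [8] − [2].
The 9×18 boundary matrix has rank 8 and Smith normal form diag(1,1,1,1,1,1,1,1).

∂_2: C_2 → C_1 acts by ∂[p,q,r] = [q,r] − [p,r] + [p,q]. For instance
  ∂[0,1,3] = [1,3] − [0,3] + [0,1],
  ∂[0,3,7] = [3,7] − [0,7] + [0,3].
As a 18×11 matrix over Z this has rank 9, with invariant factors (1,1,1,1,1,1,1,1,1).

∂_3: C_3 → C_2 sends each 3-simplex σ to the alternating sum Σ_i (−1)^i (σ with its i-th vertex removed). For instance
  ∂[0,2,3,7] = [2,3,7] − [0,3,7] + [0,2,7] − [0,2,3],
  ∂[0,1,2,3] = [1,2,3] − [0,2,3] + [0,1,3] − [0,1,2].
The 11×2 boundary matrix has rank 2 and Smith normal form diag(1,1).

Computing H_k = (kernel of ∂_k) / (image of ∂_{k+1}):

  H_0: rank C_0 − rank ∂_1 = 9 − 8 = 1, and the invariant factors of ∂_1 are all 1, so H_0 = Z.
  H_1: rank ker ∂_1 − rank ∂_2 = (18 − 8) − 9 = 1, and the invariant factors of ∂_2 are all 1, so H_1 = Z.
  H_2: rank ker ∂_2 − rank ∂_3 = (11 − 9) − 2 = 0, and the invariant factors of ∂_3 are all 1, so H_2 = 0.
  H_3: rank ker ∂_3 − rank ∂_4 = (2 − 2) − 0 = 0, and there is no ∂_4, so H_3 = 0.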